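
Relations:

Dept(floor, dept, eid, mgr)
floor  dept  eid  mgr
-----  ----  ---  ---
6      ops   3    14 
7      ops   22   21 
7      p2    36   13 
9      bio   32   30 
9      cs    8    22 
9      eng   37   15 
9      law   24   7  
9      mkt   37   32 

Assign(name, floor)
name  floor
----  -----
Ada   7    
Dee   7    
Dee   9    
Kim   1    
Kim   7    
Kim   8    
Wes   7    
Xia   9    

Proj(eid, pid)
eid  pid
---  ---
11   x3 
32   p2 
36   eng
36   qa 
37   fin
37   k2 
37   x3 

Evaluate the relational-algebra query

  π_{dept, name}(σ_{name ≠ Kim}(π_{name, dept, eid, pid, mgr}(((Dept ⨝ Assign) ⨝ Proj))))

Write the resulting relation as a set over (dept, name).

Dept ⋈ Assign (natural join on floor): {(7, ops, 22, 21, Ada), (7, ops, 22, 21, Dee), (7, ops, 22, 21, Kim), (7, ops, 22, 21, Wes), (7, p2, 36, 13, Ada), (7, p2, 36, 13, Dee), (7, p2, 36, 13, Kim), (7, p2, 36, 13, Wes), (9, bio, 32, 30, Dee), (9, bio, 32, 30, Xia), (9, cs, 8, 22, Dee), (9, cs, 8, 22, Xia), (9, eng, 37, 15, Dee), (9, eng, 37, 15, Xia), (9, law, 24, 7, Dee), (9, law, 24, 7, Xia), (9, mkt, 37, 32, Dee), (9, mkt, 37, 32, Xia)}
(Dept ⨝ Assign) ⋈ Proj (natural join on eid): {(7, p2, 36, 13, Ada, eng), (7, p2, 36, 13, Ada, qa), (7, p2, 36, 13, Dee, eng), (7, p2, 36, 13, Dee, qa), (7, p2, 36, 13, Kim, eng), (7, p2, 36, 13, Kim, qa), (7, p2, 36, 13, Wes, eng), (7, p2, 36, 13, Wes, qa), (9, bio, 32, 30, Dee, p2), (9, bio, 32, 30, Xia, p2), (9, eng, 37, 15, Dee, fin), (9, eng, 37, 15, Dee, k2), (9, eng, 37, 15, Dee, x3), (9, eng, 37, 15, Xia, fin), (9, eng, 37, 15, Xia, k2), (9, eng, 37, 15, Xia, x3), (9, mkt, 37, 32, Dee, fin), (9, mkt, 37, 32, Dee, k2), (9, mkt, 37, 32, Dee, x3), (9, mkt, 37, 32, Xia, fin), (9, mkt, 37, 32, Xia, k2), (9, mkt, 37, 32, Xia, x3)}
Projecting to name, dept, eid, pid, mgr: {(Ada, p2, 36, eng, 13), (Ada, p2, 36, qa, 13), (Dee, bio, 32, p2, 30), (Dee, eng, 37, fin, 15), (Dee, eng, 37, k2, 15), (Dee, eng, 37, x3, 15), (Dee, mkt, 37, fin, 32), (Dee, mkt, 37, k2, 32), (Dee, mkt, 37, x3, 32), (Dee, p2, 36, eng, 13), (Dee, p2, 36, qa, 13), (Kim, p2, 36, eng, 13), (Kim, p2, 36, qa, 13), (Wes, p2, 36, eng, 13), (Wes, p2, 36, qa, 13), (Xia, bio, 32, p2, 30), (Xia, eng, 37, fin, 15), (Xia, eng, 37, k2, 15), (Xia, eng, 37, x3, 15), (Xia, mkt, 37, fin, 32), (Xia, mkt, 37, k2, 32), (Xia, mkt, 37, x3, 32)}
Filtering on name ≠ Kim leaves {(Ada, p2, 36, eng, 13), (Ada, p2, 36, qa, 13), (Dee, bio, 32, p2, 30), (Dee, eng, 37, fin, 15), (Dee, eng, 37, k2, 15), (Dee, eng, 37, x3, 15), (Dee, mkt, 37, fin, 32), (Dee, mkt, 37, k2, 32), (Dee, mkt, 37, x3, 32), (Dee, p2, 36, eng, 13), (Dee, p2, 36, qa, 13), (Wes, p2, 36, eng, 13), (Wes, p2, 36, qa, 13), (Xia, bio, 32, p2, 30), (Xia, eng, 37, fin, 15), (Xia, eng, 37, k2, 15), (Xia, eng, 37, x3, 15), (Xia, mkt, 37, fin, 32), (Xia, mkt, 37, k2, 32), (Xia, mkt, 37, x3, 32)}.
Projecting to dept, name (11 duplicate(s) eliminated): {(bio, Dee), (bio, Xia), (eng, Dee), (eng, Xia), (mkt, Dee), (mkt, Xia), (p2, Ada), (p2, Dee), (p2, Wes)}

{(bio, Dee), (bio, Xia), (eng, Dee), (eng, Xia), (mkt, Dee), (mkt, Xia), (p2, Ada), (p2, Dee), (p2, Wes)}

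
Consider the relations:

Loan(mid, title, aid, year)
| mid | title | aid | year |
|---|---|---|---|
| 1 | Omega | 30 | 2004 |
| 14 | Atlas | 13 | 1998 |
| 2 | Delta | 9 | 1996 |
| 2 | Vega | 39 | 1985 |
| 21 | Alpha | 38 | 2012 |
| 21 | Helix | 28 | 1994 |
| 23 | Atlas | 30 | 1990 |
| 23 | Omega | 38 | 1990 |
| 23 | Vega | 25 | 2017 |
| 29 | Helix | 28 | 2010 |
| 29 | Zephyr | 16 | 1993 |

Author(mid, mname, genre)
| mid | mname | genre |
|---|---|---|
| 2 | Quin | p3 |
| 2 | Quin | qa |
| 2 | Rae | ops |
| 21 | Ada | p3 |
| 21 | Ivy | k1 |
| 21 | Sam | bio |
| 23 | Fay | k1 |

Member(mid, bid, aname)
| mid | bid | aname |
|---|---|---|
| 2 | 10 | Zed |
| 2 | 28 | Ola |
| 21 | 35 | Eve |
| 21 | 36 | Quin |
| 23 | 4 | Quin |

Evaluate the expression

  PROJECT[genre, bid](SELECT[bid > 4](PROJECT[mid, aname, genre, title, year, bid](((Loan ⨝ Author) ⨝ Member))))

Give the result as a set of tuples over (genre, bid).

Joining Loan and Author on mid yields {(2, Delta, 9, 1996, Quin, p3), (2, Delta, 9, 1996, Quin, qa), (2, Delta, 9, 1996, Rae, ops), (2, Vega, 39, 1985, Quin, p3), (2, Vega, 39, 1985, Quin, qa), (2, Vega, 39, 1985, Rae, ops), (21, Alpha, 38, 2012, Ada, p3), (21, Alpha, 38, 2012, Ivy, k1), (21, Alpha, 38, 2012, Sam, bio), (21, Helix, 28, 1994, Ada, p3), (21, Helix, 28, 1994, Ivy, k1), (21, Helix, 28, 1994, Sam, bio), (23, Atlas, 30, 1990, Fay, k1), (23, Omega, 38, 1990, Fay, k1), (23, Vega, 25, 2017, Fay, k1)}.
Joining (Loan ⨝ Author) and Member on mid yields {(2, Delta, 9, 1996, Quin, p3, 10, Zed), (2, Delta, 9, 1996, Quin, p3, 28, Ola), (2, Delta, 9, 1996, Quin, qa, 10, Zed), (2, Delta, 9, 1996, Quin, qa, 28, Ola), (2, Delta, 9, 1996, Rae, ops, 10, Zed), (2, Delta, 9, 1996, Rae, ops, 28, Ola), (2, Vega, 39, 1985, Quin, p3, 10, Zed), (2, Vega, 39, 1985, Quin, p3, 28, Ola), (2, Vega, 39, 1985, Quin, qa, 10, Zed), (2, Vega, 39, 1985, Quin, qa, 28, Ola), (2, Vega, 39, 1985, Rae, ops, 10, Zed), (2, Vega, 39, 1985, Rae, ops, 28, Ola), (21, Alpha, 38, 2012, Ada, p3, 35, Eve), (21, Alpha, 38, 2012, Ada, p3, 36, Quin), (21, Alpha, 38, 2012, Ivy, k1, 35, Eve), (21, Alpha, 38, 2012, Ivy, k1, 36, Quin), (21, Alpha, 38, 2012, Sam, bio, 35, Eve), (21, Alpha, 38, 2012, Sam, bio, 36, Quin), (21, Helix, 28, 1994, Ada, p3, 35, Eve), (21, Helix, 28, 1994, Ada, p3, 36, Quin), (21, Helix, 28, 1994, Ivy, k1, 35, Eve), (21, Helix, 28, 1994, Ivy, k1, 36, Quin), (21, Helix, 28, 1994, Sam, bio, 35, Eve), (21, Helix, 28, 1994, Sam, bio, 36, Quin), (23, Atlas, 30, 1990, Fay, k1, 4, Quin), (23, Omega, 38, 1990, Fay, k1, 4, Quin), (23, Vega, 25, 2017, Fay, k1, 4, Quin)}.
π_{mid, aname, genre, title, year, bid} gives {(2, Ola, ops, Delta, 1996, 28), (2, Ola, ops, Vega, 1985, 28), (2, Ola, p3, Delta, 1996, 28), (2, Ola, p3, Vega, 1985, 28), (2, Ola, qa, Delta, 1996, 28), (2, Ola, qa, Vega, 1985, 28), (2, Zed, ops, Delta, 1996, 10), (2, Zed, ops, Vega, 1985, 10), (2, Zed, p3, Delta, 1996, 10), (2, Zed, p3, Vega, 1985, 10), (2, Zed, qa, Delta, 1996, 10), (2, Zed, qa, Vega, 1985, 10), (21, Eve, bio, Alpha, 2012, 35), (21, Eve, bio, Helix, 1994, 35), (21, Eve, k1, Alpha, 2012, 35), (21, Eve, k1, Helix, 1994, 35), (21, Eve, p3, Alpha, 2012, 35), (21, Eve, p3, Helix, 1994, 35), (21, Quin, bio, Alpha, 2012, 36), (21, Quin, bio, Helix, 1994, 36), (21, Quin, k1, Alpha, 2012, 36), (21, Quin, k1, Helix, 1994, 36), (21, Quin, p3, Alpha, 2012, 36), (21, Quin, p3, Helix, 1994, 36), (23, Quin, k1, Atlas, 1990, 4), (23, Quin, k1, Omega, 1990, 4), (23, Quin, k1, Vega, 2017, 4)}.
Apply σ_{bid > 4}; surviving tuples: {(2, Ola, ops, Delta, 1996, 28), (2, Ola, ops, Vega, 1985, 28), (2, Ola, p3, Delta, 1996, 28), (2, Ola, p3, Vega, 1985, 28), (2, Ola, qa, Delta, 1996, 28), (2, Ola, qa, Vega, 1985, 28), (2, Zed, ops, Delta, 1996, 10), (2, Zed, ops, Vega, 1985, 10), (2, Zed, p3, Delta, 1996, 10), (2, Zed, p3, Vega, 1985, 10), (2, Zed, qa, Delta, 1996, 10), (2, Zed, qa, Vega, 1985, 10), (21, Eve, bio, Alpha, 2012, 35), (21, Eve, bio, Helix, 1994, 35), (21, Eve, k1, Alpha, 2012, 35), (21, Eve, k1, Helix, 1994, 35), (21, Eve, p3, Alpha, 2012, 35), (21, Eve, p3, Helix, 1994, 35), (21, Quin, bio, Alpha, 2012, 36), (21, Quin, bio, Helix, 1994, 36), (21, Quin, k1, Alpha, 2012, 36), (21, Quin, k1, Helix, 1994, 36), (21, Quin, p3, Alpha, 2012, 36), (21, Quin, p3, Helix, 1994, 36)}
π_{genre, bid} gives {(bio, 35), (bio, 36), (k1, 35), (k1, 36), (ops, 10), (ops, 28), (p3, 10), (p3, 28), (p3, 35), (p3, 36), (qa, 10), (qa, 28)} (12 duplicate(s) eliminated).

{(bio, 35), (bio, 36), (k1, 35), (k1, 36), (ops, 10), (ops, 28), (p3, 10), (p3, 28), (p3, 35), (p3, 36), (qa, 10), (qa, 28)}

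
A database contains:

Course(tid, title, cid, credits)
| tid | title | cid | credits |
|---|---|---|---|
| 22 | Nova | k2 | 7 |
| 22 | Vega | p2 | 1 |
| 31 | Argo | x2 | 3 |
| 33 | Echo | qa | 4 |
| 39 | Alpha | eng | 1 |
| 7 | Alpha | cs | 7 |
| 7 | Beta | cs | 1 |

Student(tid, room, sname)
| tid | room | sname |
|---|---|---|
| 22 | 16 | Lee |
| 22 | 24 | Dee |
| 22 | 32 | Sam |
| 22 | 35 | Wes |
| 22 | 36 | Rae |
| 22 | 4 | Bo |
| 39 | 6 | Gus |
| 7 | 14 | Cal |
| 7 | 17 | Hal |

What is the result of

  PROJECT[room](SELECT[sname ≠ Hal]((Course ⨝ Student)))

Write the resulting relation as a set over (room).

{14, 16, 24, 32, 35, 36, 4, 6}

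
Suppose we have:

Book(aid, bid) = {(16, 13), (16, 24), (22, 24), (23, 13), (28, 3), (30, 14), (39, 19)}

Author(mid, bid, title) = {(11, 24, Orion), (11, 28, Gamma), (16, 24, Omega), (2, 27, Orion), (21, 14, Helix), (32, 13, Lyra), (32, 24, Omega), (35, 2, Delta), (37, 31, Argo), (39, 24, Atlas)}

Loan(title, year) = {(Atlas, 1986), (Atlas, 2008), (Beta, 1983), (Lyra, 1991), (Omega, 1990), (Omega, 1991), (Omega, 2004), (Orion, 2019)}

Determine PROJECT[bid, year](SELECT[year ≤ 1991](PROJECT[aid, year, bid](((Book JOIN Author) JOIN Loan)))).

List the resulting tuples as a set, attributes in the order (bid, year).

Natural join on bid: {(16, 13, 32, Lyra), (16, 24, 11, Orion), (16, 24, 16, Omega), (16, 24, 32, Omega), (16, 24, 39, Atlas), (22, 24, 11, Orion), (22, 24, 16, Omega), (22, 24, 32, Omega), (22, 24, 39, Atlas), (23, 13, 32, Lyra), (30, 14, 21, Helix)}
Natural join on title: {(16, 13, 32, Lyra, 1991), (16, 24, 11, Orion, 2019), (16, 24, 16, Omega, 1990), (16, 24, 16, Omega, 1991), (16, 24, 16, Omega, 2004), (16, 24, 32, Omega, 1990), (16, 24, 32, Omega, 1991), (16, 24, 32, Omega, 2004), (16, 24, 39, Atlas, 1986), (16, 24, 39, Atlas, 2008), (22, 24, 11, Orion, 2019), (22, 24, 16, Omega, 1990), (22, 24, 16, Omega, 1991), (22, 24, 16, Omega, 2004), (22, 24, 32, Omega, 1990), (22, 24, 32, Omega, 1991), (22, 24, 32, Omega, 2004), (22, 24, 39, Atlas, 1986), (22, 24, 39, Atlas, 2008), (23, 13, 32, Lyra, 1991)}
π_{aid, year, bid} gives {(16, 1986, 24), (16, 1990, 24), (16, 1991, 13), (16, 1991, 24), (16, 2004, 24), (16, 2008, 24), (16, 2019, 24), (22, 1986, 24), (22, 1990, 24), (22, 1991, 24), (22, 2004, 24), (22, 2008, 24), (22, 2019, 24), (23, 1991, 13)} (6 duplicate(s) eliminated).
Selection year ≤ 1991: {(16, 1986, 24), (16, 1990, 24), (16, 1991, 13), (16, 1991, 24), (22, 1986, 24), (22, 1990, 24), (22, 1991, 24), (23, 1991, 13)}
π_{bid, year} gives {(13, 1991), (24, 1986), (24, 1990), (24, 1991)} (4 duplicate(s) eliminated).

{(13, 1991), (24, 1986), (24, 1990), (24, 1991)}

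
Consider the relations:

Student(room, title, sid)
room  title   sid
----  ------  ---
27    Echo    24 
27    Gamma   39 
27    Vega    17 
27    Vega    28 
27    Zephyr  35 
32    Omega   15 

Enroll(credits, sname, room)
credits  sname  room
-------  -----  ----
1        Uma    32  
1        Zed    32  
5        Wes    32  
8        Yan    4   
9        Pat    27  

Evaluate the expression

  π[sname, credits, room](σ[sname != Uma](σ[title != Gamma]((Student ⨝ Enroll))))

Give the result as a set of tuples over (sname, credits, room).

Student ⋈ Enroll (natural join on room): {(27, Echo, 24, 9, Pat), (27, Gamma, 39, 9, Pat), (27, Vega, 17, 9, Pat), (27, Vega, 28, 9, Pat), (27, Zephyr, 35, 9, Pat), (32, Omega, 15, 1, Uma), (32, Omega, 15, 1, Zed), (32, Omega, 15, 5, Wes)}
Apply σ_{title != Gamma}; surviving tuples: {(27, Echo, 24, 9, Pat), (27, Vega, 17, 9, Pat), (27, Vega, 28, 9, Pat), (27, Zephyr, 35, 9, Pat), (32, Omega, 15, 1, Uma), (32, Omega, 15, 1, Zed), (32, Omega, 15, 5, Wes)}
Apply σ_{sname != Uma}; surviving tuples: {(27, Echo, 24, 9, Pat), (27, Vega, 17, 9, Pat), (27, Vega, 28, 9, Pat), (27, Zephyr, 35, 9, Pat), (32, Omega, 15, 1, Zed), (32, Omega, 15, 5, Wes)}
π[sname, credits, room]: project onto (sname, credits, room) (3 duplicate(s) eliminated) → {(Pat, 9, 27), (Wes, 5, 32), (Zed, 1, 32)}

{(Pat, 9, 27), (Wes, 5, 32), (Zed, 1, 32)}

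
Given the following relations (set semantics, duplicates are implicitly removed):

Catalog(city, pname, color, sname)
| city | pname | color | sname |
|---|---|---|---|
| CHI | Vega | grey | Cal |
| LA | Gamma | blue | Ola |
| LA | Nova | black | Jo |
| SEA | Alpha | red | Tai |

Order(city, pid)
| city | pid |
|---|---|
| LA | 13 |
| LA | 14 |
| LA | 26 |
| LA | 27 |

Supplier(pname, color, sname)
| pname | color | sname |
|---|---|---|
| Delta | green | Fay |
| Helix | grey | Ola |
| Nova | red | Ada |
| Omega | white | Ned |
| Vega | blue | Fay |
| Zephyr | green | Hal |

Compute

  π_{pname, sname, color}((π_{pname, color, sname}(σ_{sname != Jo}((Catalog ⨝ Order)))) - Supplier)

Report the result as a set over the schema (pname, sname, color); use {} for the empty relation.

{(Gamma, Ola, blue)}

Catalog ⋈ Order (natural join on city): {(LA, Gamma, blue, Ola, 13), (LA, Gamma, blue, Ola, 14), (LA, Gamma, blue, Ola, 26), (LA, Gamma, blue, Ola, 27), (LA, Nova, black, Jo, 13), (LA, Nova, black, Jo, 14), (LA, Nova, black, Jo, 26), (LA, Nova, black, Jo, 27)}
Filtering on sname != Jo leaves {(LA, Gamma, blue, Ola, 13), (LA, Gamma, blue, Ola, 14), (LA, Gamma, blue, Ola, 26), (LA, Gamma, blue, Ola, 27)}.
π[pname, color, sname]: project onto (pname, color, sname) (3 duplicate(s) eliminated) → {(Gamma, blue, Ola)}
Taking the difference: {(Gamma, blue, Ola)}
π[pname, sname, color]: project onto (pname, sname, color) → {(Gamma, Ola, blue)}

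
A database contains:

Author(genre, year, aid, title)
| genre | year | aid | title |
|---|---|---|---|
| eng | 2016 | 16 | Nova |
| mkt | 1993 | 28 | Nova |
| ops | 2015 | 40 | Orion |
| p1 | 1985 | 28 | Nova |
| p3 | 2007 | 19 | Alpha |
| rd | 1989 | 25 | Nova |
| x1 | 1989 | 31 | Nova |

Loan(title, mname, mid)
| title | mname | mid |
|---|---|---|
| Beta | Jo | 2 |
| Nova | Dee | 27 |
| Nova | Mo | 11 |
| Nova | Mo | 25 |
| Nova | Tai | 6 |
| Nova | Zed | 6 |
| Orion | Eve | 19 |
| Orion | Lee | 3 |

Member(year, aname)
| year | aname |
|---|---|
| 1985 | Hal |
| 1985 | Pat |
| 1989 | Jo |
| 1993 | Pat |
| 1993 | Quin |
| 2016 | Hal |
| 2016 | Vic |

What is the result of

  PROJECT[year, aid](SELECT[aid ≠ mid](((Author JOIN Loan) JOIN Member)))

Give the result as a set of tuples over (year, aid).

{(1985, 28), (1989, 25), (1989, 31), (1993, 28), (2016, 16)}

Natural join on title: {(eng, 2016, 16, Nova, Dee, 27), (eng, 2016, 16, Nova, Mo, 11), (eng, 2016, 16, Nova, Mo, 25), (eng, 2016, 16, Nova, Tai, 6), (eng, 2016, 16, Nova, Zed, 6), (mkt, 1993, 28, Nova, Dee, 27), (mkt, 1993, 28, Nova, Mo, 11), (mkt, 1993, 28, Nova, Mo, 25), (mkt, 1993, 28, Nova, Tai, 6), (mkt, 1993, 28, Nova, Zed, 6), (ops, 2015, 40, Orion, Eve, 19), (ops, 2015, 40, Orion, Lee, 3), (p1, 1985, 28, Nova, Dee, 27), (p1, 1985, 28, Nova, Mo, 11), (p1, 1985, 28, Nova, Mo, 25), (p1, 1985, 28, Nova, Tai, 6), (p1, 1985, 28, Nova, Zed, 6), (rd, 1989, 25, Nova, Dee, 27), (rd, 1989, 25, Nova, Mo, 11), (rd, 1989, 25, Nova, Mo, 25), (rd, 1989, 25, Nova, Tai, 6), (rd, 1989, 25, Nova, Zed, 6), (x1, 1989, 31, Nova, Dee, 27), (x1, 1989, 31, Nova, Mo, 11), (x1, 1989, 31, Nova, Mo, 25), (x1, 1989, 31, Nova, Tai, 6), (x1, 1989, 31, Nova, Zed, 6)}
Natural join on year: {(eng, 2016, 16, Nova, Dee, 27, Hal), (eng, 2016, 16, Nova, Dee, 27, Vic), (eng, 2016, 16, Nova, Mo, 11, Hal), (eng, 2016, 16, Nova, Mo, 11, Vic), (eng, 2016, 16, Nova, Mo, 25, Hal), (eng, 2016, 16, Nova, Mo, 25, Vic), (eng, 2016, 16, Nova, Tai, 6, Hal), (eng, 2016, 16, Nova, Tai, 6, Vic), (eng, 2016, 16, Nova, Zed, 6, Hal), (eng, 2016, 16, Nova, Zed, 6, Vic), (mkt, 1993, 28, Nova, Dee, 27, Pat), (mkt, 1993, 28, Nova, Dee, 27, Quin), (mkt, 1993, 28, Nova, Mo, 11, Pat), (mkt, 1993, 28, Nova, Mo, 11, Quin), (mkt, 1993, 28, Nova, Mo, 25, Pat), (mkt, 1993, 28, Nova, Mo, 25, Quin), (mkt, 1993, 28, Nova, Tai, 6, Pat), (mkt, 1993, 28, Nova, Tai, 6, Quin), (mkt, 1993, 28, Nova, Zed, 6, Pat), (mkt, 1993, 28, Nova, Zed, 6, Quin), (p1, 1985, 28, Nova, Dee, 27, Hal), (p1, 1985, 28, Nova, Dee, 27, Pat), (p1, 1985, 28, Nova, Mo, 11, Hal), (p1, 1985, 28, Nova, Mo, 11, Pat), (p1, 1985, 28, Nova, Mo, 25, Hal), (p1, 1985, 28, Nova, Mo, 25, Pat), (p1, 1985, 28, Nova, Tai, 6, Hal), (p1, 1985, 28, Nova, Tai, 6, Pat), (p1, 1985, 28, Nova, Zed, 6, Hal), (p1, 1985, 28, Nova, Zed, 6, Pat), (rd, 1989, 25, Nova, Dee, 27, Jo), (rd, 1989, 25, Nova, Mo, 11, Jo), (rd, 1989, 25, Nova, Mo, 25, Jo), (rd, 1989, 25, Nova, Tai, 6, Jo), (rd, 1989, 25, Nova, Zed, 6, Jo), (x1, 1989, 31, Nova, Dee, 27, Jo), (x1, 1989, 31, Nova, Mo, 11, Jo), (x1, 1989, 31, Nova, Mo, 25, Jo), (x1, 1989, 31, Nova, Tai, 6, Jo), (x1, 1989, 31, Nova, Zed, 6, Jo)}
Apply σ_{aid ≠ mid}; surviving tuples: {(eng, 2016, 16, Nova, Dee, 27, Hal), (eng, 2016, 16, Nova, Dee, 27, Vic), (eng, 2016, 16, Nova, Mo, 11, Hal), (eng, 2016, 16, Nova, Mo, 11, Vic), (eng, 2016, 16, Nova, Mo, 25, Hal), (eng, 2016, 16, Nova, Mo, 25, Vic), (eng, 2016, 16, Nova, Tai, 6, Hal), (eng, 2016, 16, Nova, Tai, 6, Vic), (eng, 2016, 16, Nova, Zed, 6, Hal), (eng, 2016, 16, Nova, Zed, 6, Vic), (mkt, 1993, 28, Nova, Dee, 27, Pat), (mkt, 1993, 28, Nova, Dee, 27, Quin), (mkt, 1993, 28, Nova, Mo, 11, Pat), (mkt, 1993, 28, Nova, Mo, 11, Quin), (mkt, 1993, 28, Nova, Mo, 25, Pat), (mkt, 1993, 28, Nova, Mo, 25, Quin), (mkt, 1993, 28, Nova, Tai, 6, Pat), (mkt, 1993, 28, Nova, Tai, 6, Quin), (mkt, 1993, 28, Nova, Zed, 6, Pat), (mkt, 1993, 28, Nova, Zed, 6, Quin), (p1, 1985, 28, Nova, Dee, 27, Hal), (p1, 1985, 28, Nova, Dee, 27, Pat), (p1, 1985, 28, Nova, Mo, 11, Hal), (p1, 1985, 28, Nova, Mo, 11, Pat), (p1, 1985, 28, Nova, Mo, 25, Hal), (p1, 1985, 28, Nova, Mo, 25, Pat), (p1, 1985, 28, Nova, Tai, 6, Hal), (p1, 1985, 28, Nova, Tai, 6, Pat), (p1, 1985, 28, Nova, Zed, 6, Hal), (p1, 1985, 28, Nova, Zed, 6, Pat), (rd, 1989, 25, Nova, Dee, 27, Jo), (rd, 1989, 25, Nova, Mo, 11, Jo), (rd, 1989, 25, Nova, Tai, 6, Jo), (rd, 1989, 25, Nova, Zed, 6, Jo), (x1, 1989, 31, Nova, Dee, 27, Jo), (x1, 1989, 31, Nova, Mo, 11, Jo), (x1, 1989, 31, Nova, Mo, 25, Jo), (x1, 1989, 31, Nova, Tai, 6, Jo), (x1, 1989, 31, Nova, Zed, 6, Jo)}
Projecting to year, aid (34 duplicate(s) eliminated): {(1985, 28), (1989, 25), (1989, 31), (1993, 28), (2016, 16)}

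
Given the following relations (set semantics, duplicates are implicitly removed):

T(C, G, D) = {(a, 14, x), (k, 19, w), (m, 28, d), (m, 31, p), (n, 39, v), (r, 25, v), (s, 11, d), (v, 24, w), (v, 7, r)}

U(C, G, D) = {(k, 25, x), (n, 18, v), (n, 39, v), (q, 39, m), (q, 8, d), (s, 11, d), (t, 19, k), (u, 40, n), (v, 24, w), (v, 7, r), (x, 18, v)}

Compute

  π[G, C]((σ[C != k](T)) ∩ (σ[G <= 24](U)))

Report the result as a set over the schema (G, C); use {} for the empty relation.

Selection C != k: {(a, 14, x), (m, 28, d), (m, 31, p), (n, 39, v), (r, 25, v), (s, 11, d), (v, 24, w), (v, 7, r)}
Selection G <= 24: {(n, 18, v), (q, 8, d), (s, 11, d), (t, 19, k), (v, 24, w), (v, 7, r), (x, 18, v)}
Taking the intersection: {(s, 11, d), (v, 24, w), (v, 7, r)}
Keep only column(s) G, C: {(11, s), (24, v), (7, v)}

{(11, s), (24, v), (7, v)}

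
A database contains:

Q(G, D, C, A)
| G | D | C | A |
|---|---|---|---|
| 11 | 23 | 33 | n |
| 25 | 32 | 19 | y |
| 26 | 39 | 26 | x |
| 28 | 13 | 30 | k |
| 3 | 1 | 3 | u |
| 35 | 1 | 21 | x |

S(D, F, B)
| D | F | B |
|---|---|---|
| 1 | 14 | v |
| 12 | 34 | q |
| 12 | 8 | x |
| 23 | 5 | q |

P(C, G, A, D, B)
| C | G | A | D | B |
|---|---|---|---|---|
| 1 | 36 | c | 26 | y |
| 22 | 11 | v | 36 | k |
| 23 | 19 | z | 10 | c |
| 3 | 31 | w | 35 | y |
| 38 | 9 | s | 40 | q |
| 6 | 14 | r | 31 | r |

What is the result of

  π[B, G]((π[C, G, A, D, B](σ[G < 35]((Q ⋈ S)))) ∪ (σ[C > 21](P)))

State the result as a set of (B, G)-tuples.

{(c, 19), (k, 11), (q, 11), (q, 9), (v, 3)}

Q ⋈ S (natural join on D): {(11, 23, 33, n, 5, q), (3, 1, 3, u, 14, v), (35, 1, 21, x, 14, v)}
Apply σ_{G < 35}; surviving tuples: {(11, 23, 33, n, 5, q), (3, 1, 3, u, 14, v)}
Projecting to C, G, A, D, B: {(3, 3, u, 1, v), (33, 11, n, 23, q)}
Apply σ_{C > 21}; surviving tuples: {(22, 11, v, 36, k), (23, 19, z, 10, c), (38, 9, s, 40, q)}
Taking the union: {(22, 11, v, 36, k), (23, 19, z, 10, c), (3, 3, u, 1, v), (33, 11, n, 23, q), (38, 9, s, 40, q)}
Projecting to B, G: {(c, 19), (k, 11), (q, 11), (q, 9), (v, 3)}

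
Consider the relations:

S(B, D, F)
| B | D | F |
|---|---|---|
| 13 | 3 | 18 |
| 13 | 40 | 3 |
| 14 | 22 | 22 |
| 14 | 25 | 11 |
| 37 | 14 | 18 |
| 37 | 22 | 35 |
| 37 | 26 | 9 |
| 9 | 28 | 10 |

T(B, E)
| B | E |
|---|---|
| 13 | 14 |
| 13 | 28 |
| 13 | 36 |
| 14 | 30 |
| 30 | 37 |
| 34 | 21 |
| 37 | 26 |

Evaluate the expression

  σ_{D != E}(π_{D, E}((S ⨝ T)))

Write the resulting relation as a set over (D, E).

{(14, 26), (22, 26), (22, 30), (25, 30), (3, 14), (3, 28), (3, 36), (40, 14), (40, 28), (40, 36)}

S ⋈ T (natural join on B): {(13, 3, 18, 14), (13, 3, 18, 28), (13, 3, 18, 36), (13, 40, 3, 14), (13, 40, 3, 28), (13, 40, 3, 36), (14, 22, 22, 30), (14, 25, 11, 30), (37, 14, 18, 26), (37, 22, 35, 26), (37, 26, 9, 26)}
π_{D, E} gives {(14, 26), (22, 26), (22, 30), (25, 30), (26, 26), (3, 14), (3, 28), (3, 36), (40, 14), (40, 28), (40, 36)}.
Filtering on D != E leaves {(14, 26), (22, 26), (22, 30), (25, 30), (3, 14), (3, 28), (3, 36), (40, 14), (40, 28), (40, 36)}.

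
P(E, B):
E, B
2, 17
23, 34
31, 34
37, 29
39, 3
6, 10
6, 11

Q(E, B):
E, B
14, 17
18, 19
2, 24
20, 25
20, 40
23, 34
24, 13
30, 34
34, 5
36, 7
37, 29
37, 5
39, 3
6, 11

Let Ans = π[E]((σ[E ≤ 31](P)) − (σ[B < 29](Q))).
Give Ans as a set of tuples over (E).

σ[E ≤ 31]: keep tuples satisfying E ≤ 31 → {(2, 17), (23, 34), (31, 34), (6, 10), (6, 11)}
σ[B < 29]: keep tuples satisfying B < 29 → {(14, 17), (18, 19), (2, 24), (20, 25), (24, 13), (34, 5), (36, 7), (37, 5), (39, 3), (6, 11)}
Set difference of the two operands is {(2, 17), (23, 34), (31, 34), (6, 10)}.
π_{E} gives {2, 23, 31, 6}.

{2, 23, 31, 6}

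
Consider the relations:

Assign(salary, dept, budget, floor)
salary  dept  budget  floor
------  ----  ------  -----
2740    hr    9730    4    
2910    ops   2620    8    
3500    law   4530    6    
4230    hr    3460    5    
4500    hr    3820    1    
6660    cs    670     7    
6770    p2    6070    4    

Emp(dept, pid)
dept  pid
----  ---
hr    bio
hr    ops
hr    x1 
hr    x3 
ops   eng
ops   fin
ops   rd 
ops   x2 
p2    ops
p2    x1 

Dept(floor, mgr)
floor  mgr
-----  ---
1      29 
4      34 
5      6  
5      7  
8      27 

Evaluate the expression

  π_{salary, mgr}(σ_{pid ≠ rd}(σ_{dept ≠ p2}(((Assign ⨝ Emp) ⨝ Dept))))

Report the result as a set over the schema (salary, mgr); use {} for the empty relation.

Assign ⋈ Emp (natural join on dept): {(2740, hr, 9730, 4, bio), (2740, hr, 9730, 4, ops), (2740, hr, 9730, 4, x1), (2740, hr, 9730, 4, x3), (2910, ops, 2620, 8, eng), (2910, ops, 2620, 8, fin), (2910, ops, 2620, 8, rd), (2910, ops, 2620, 8, x2), (4230, hr, 3460, 5, bio), (4230, hr, 3460, 5, ops), (4230, hr, 3460, 5, x1), (4230, hr, 3460, 5, x3), (4500, hr, 3820, 1, bio), (4500, hr, 3820, 1, ops), (4500, hr, 3820, 1, x1), (4500, hr, 3820, 1, x3), (6770, p2, 6070, 4, ops), (6770, p2, 6070, 4, x1)}
(Assign ⨝ Emp) ⋈ Dept (natural join on floor): {(2740, hr, 9730, 4, bio, 34), (2740, hr, 9730, 4, ops, 34), (2740, hr, 9730, 4, x1, 34), (2740, hr, 9730, 4, x3, 34), (2910, ops, 2620, 8, eng, 27), (2910, ops, 2620, 8, fin, 27), (2910, ops, 2620, 8, rd, 27), (2910, ops, 2620, 8, x2, 27), (4230, hr, 3460, 5, bio, 6), (4230, hr, 3460, 5, bio, 7), (4230, hr, 3460, 5, ops, 6), (4230, hr, 3460, 5, ops, 7), (4230, hr, 3460, 5, x1, 6), (4230, hr, 3460, 5, x1, 7), (4230, hr, 3460, 5, x3, 6), (4230, hr, 3460, 5, x3, 7), (4500, hr, 3820, 1, bio, 29), (4500, hr, 3820, 1, ops, 29), (4500, hr, 3820, 1, x1, 29), (4500, hr, 3820, 1, x3, 29), (6770, p2, 6070, 4, ops, 34), (6770, p2, 6070, 4, x1, 34)}
Filtering on dept ≠ p2 leaves {(2740, hr, 9730, 4, bio, 34), (2740, hr, 9730, 4, ops, 34), (2740, hr, 9730, 4, x1, 34), (2740, hr, 9730, 4, x3, 34), (2910, ops, 2620, 8, eng, 27), (2910, ops, 2620, 8, fin, 27), (2910, ops, 2620, 8, rd, 27), (2910, ops, 2620, 8, x2, 27), (4230, hr, 3460, 5, bio, 6), (4230, hr, 3460, 5, bio, 7), (4230, hr, 3460, 5, ops, 6), (4230, hr, 3460, 5, ops, 7), (4230, hr, 3460, 5, x1, 6), (4230, hr, 3460, 5, x1, 7), (4230, hr, 3460, 5, x3, 6), (4230, hr, 3460, 5, x3, 7), (4500, hr, 3820, 1, bio, 29), (4500, hr, 3820, 1, ops, 29), (4500, hr, 3820, 1, x1, 29), (4500, hr, 3820, 1, x3, 29)}.
Filtering on pid ≠ rd leaves {(2740, hr, 9730, 4, bio, 34), (2740, hr, 9730, 4, ops, 34), (2740, hr, 9730, 4, x1, 34), (2740, hr, 9730, 4, x3, 34), (2910, ops, 2620, 8, eng, 27), (2910, ops, 2620, 8, fin, 27), (2910, ops, 2620, 8, x2, 27), (4230, hr, 3460, 5, bio, 6), (4230, hr, 3460, 5, bio, 7), (4230, hr, 3460, 5, ops, 6), (4230, hr, 3460, 5, ops, 7), (4230, hr, 3460, 5, x1, 6), (4230, hr, 3460, 5, x1, 7), (4230, hr, 3460, 5, x3, 6), (4230, hr, 3460, 5, x3, 7), (4500, hr, 3820, 1, bio, 29), (4500, hr, 3820, 1, ops, 29), (4500, hr, 3820, 1, x1, 29), (4500, hr, 3820, 1, x3, 29)}.
π[salary, mgr]: project onto (salary, mgr) (14 duplicate(s) eliminated) → {(2740, 34), (2910, 27), (4230, 6), (4230, 7), (4500, 29)}

{(2740, 34), (2910, 27), (4230, 6), (4230, 7), (4500, 29)}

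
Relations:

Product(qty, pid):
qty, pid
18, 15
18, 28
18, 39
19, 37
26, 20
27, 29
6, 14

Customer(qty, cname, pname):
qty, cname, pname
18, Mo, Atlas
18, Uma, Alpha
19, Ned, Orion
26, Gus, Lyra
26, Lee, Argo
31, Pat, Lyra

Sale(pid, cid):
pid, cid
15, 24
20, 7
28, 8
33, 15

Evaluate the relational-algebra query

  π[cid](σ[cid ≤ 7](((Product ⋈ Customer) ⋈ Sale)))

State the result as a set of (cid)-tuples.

Natural join on qty: {(18, 15, Mo, Atlas), (18, 15, Uma, Alpha), (18, 28, Mo, Atlas), (18, 28, Uma, Alpha), (18, 39, Mo, Atlas), (18, 39, Uma, Alpha), (19, 37, Ned, Orion), (26, 20, Gus, Lyra), (26, 20, Lee, Argo)}
Natural join on pid: {(18, 15, Mo, Atlas, 24), (18, 15, Uma, Alpha, 24), (18, 28, Mo, Atlas, 8), (18, 28, Uma, Alpha, 8), (26, 20, Gus, Lyra, 7), (26, 20, Lee, Argo, 7)}
Filtering on cid ≤ 7 leaves {(26, 20, Gus, Lyra, 7), (26, 20, Lee, Argo, 7)}.
π_{cid} gives {7} (1 duplicate(s) eliminated).

{7}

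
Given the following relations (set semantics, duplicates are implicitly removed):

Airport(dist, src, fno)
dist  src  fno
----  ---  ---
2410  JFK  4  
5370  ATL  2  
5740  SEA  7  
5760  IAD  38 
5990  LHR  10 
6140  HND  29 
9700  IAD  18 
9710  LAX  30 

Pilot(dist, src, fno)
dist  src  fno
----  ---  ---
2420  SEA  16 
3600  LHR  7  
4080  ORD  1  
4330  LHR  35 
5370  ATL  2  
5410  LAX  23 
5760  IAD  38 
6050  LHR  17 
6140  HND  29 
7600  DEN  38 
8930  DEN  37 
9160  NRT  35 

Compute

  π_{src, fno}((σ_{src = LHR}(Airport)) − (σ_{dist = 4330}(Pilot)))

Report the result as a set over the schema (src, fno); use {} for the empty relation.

{(LHR, 10)}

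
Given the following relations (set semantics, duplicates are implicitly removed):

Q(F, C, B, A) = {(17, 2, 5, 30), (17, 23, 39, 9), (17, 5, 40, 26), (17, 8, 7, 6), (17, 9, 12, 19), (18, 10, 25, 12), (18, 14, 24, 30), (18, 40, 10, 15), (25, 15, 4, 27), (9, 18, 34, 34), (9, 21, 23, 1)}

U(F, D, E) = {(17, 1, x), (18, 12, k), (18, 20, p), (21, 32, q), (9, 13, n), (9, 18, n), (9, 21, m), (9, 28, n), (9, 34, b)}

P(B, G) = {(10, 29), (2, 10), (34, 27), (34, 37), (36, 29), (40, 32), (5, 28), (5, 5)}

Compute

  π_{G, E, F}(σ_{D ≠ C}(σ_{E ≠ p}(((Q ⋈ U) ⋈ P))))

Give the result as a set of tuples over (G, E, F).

{(27, b, 9), (27, m, 9), (27, n, 9), (28, x, 17), (29, k, 18), (32, x, 17), (37, b, 9), (37, m, 9), (37, n, 9), (5, x, 17)}

Natural join on F: {(17, 2, 5, 30, 1, x), (17, 23, 39, 9, 1, x), (17, 5, 40, 26, 1, x), (17, 8, 7, 6, 1, x), (17, 9, 12, 19, 1, x), (18, 10, 25, 12, 12, k), (18, 10, 25, 12, 20, p), (18, 14, 24, 30, 12, k), (18, 14, 24, 30, 20, p), (18, 40, 10, 15, 12, k), (18, 40, 10, 15, 20, p), (9, 18, 34, 34, 13, n), (9, 18, 34, 34, 18, n), (9, 18, 34, 34, 21, m), (9, 18, 34, 34, 28, n), (9, 18, 34, 34, 34, b), (9, 21, 23, 1, 13, n), (9, 21, 23, 1, 18, n), (9, 21, 23, 1, 21, m), (9, 21, 23, 1, 28, n), (9, 21, 23, 1, 34, b)}
Natural join on B: {(17, 2, 5, 30, 1, x, 28), (17, 2, 5, 30, 1, x, 5), (17, 5, 40, 26, 1, x, 32), (18, 40, 10, 15, 12, k, 29), (18, 40, 10, 15, 20, p, 29), (9, 18, 34, 34, 13, n, 27), (9, 18, 34, 34, 13, n, 37), (9, 18, 34, 34, 18, n, 27), (9, 18, 34, 34, 18, n, 37), (9, 18, 34, 34, 21, m, 27), (9, 18, 34, 34, 21, m, 37), (9, 18, 34, 34, 28, n, 27), (9, 18, 34, 34, 28, n, 37), (9, 18, 34, 34, 34, b, 27), (9, 18, 34, 34, 34, b, 37)}
Filtering on E ≠ p leaves {(17, 2, 5, 30, 1, x, 28), (17, 2, 5, 30, 1, x, 5), (17, 5, 40, 26, 1, x, 32), (18, 40, 10, 15, 12, k, 29), (9, 18, 34, 34, 13, n, 27), (9, 18, 34, 34, 13, n, 37), (9, 18, 34, 34, 18, n, 27), (9, 18, 34, 34, 18, n, 37), (9, 18, 34, 34, 21, m, 27), (9, 18, 34, 34, 21, m, 37), (9, 18, 34, 34, 28, n, 27), (9, 18, 34, 34, 28, n, 37), (9, 18, 34, 34, 34, b, 27), (9, 18, 34, 34, 34, b, 37)}.
Filtering on D ≠ C leaves {(17, 2, 5, 30, 1, x, 28), (17, 2, 5, 30, 1, x, 5), (17, 5, 40, 26, 1, x, 32), (18, 40, 10, 15, 12, k, 29), (9, 18, 34, 34, 13, n, 27), (9, 18, 34, 34, 13, n, 37), (9, 18, 34, 34, 21, m, 27), (9, 18, 34, 34, 21, m, 37), (9, 18, 34, 34, 28, n, 27), (9, 18, 34, 34, 28, n, 37), (9, 18, 34, 34, 34, b, 27), (9, 18, 34, 34, 34, b, 37)}.
π_{G, E, F} gives {(27, b, 9), (27, m, 9), (27, n, 9), (28, x, 17), (29, k, 18), (32, x, 17), (37, b, 9), (37, m, 9), (37, n, 9), (5, x, 17)} (2 duplicate(s) eliminated).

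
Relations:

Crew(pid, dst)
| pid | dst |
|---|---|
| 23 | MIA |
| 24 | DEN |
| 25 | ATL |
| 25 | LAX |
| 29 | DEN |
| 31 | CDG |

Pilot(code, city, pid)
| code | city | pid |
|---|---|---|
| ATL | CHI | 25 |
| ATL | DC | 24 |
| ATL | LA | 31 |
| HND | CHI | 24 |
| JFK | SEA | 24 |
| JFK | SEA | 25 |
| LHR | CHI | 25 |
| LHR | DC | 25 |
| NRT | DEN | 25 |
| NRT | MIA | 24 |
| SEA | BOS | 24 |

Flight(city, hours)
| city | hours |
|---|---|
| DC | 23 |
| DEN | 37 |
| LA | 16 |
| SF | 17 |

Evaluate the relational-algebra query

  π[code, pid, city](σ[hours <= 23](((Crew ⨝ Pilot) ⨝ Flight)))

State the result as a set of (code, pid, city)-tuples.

{(ATL, 24, DC), (ATL, 31, LA), (LHR, 25, DC)}

Crew ⋈ Pilot (natural join on pid): {(24, DEN, ATL, DC), (24, DEN, HND, CHI), (24, DEN, JFK, SEA), (24, DEN, NRT, MIA), (24, DEN, SEA, BOS), (25, ATL, ATL, CHI), (25, ATL, JFK, SEA), (25, ATL, LHR, CHI), (25, ATL, LHR, DC), (25, ATL, NRT, DEN), (25, LAX, ATL, CHI), (25, LAX, JFK, SEA), (25, LAX, LHR, CHI), (25, LAX, LHR, DC), (25, LAX, NRT, DEN), (31, CDG, ATL, LA)}
(Crew ⨝ Pilot) ⋈ Flight (natural join on city): {(24, DEN, ATL, DC, 23), (25, ATL, LHR, DC, 23), (25, ATL, NRT, DEN, 37), (25, LAX, LHR, DC, 23), (25, LAX, NRT, DEN, 37), (31, CDG, ATL, LA, 16)}
Selection hours <= 23: {(24, DEN, ATL, DC, 23), (25, ATL, LHR, DC, 23), (25, LAX, LHR, DC, 23), (31, CDG, ATL, LA, 16)}
π[code, pid, city]: project onto (code, pid, city) (1 duplicate(s) eliminated) → {(ATL, 24, DC), (ATL, 31, LA), (LHR, 25, DC)}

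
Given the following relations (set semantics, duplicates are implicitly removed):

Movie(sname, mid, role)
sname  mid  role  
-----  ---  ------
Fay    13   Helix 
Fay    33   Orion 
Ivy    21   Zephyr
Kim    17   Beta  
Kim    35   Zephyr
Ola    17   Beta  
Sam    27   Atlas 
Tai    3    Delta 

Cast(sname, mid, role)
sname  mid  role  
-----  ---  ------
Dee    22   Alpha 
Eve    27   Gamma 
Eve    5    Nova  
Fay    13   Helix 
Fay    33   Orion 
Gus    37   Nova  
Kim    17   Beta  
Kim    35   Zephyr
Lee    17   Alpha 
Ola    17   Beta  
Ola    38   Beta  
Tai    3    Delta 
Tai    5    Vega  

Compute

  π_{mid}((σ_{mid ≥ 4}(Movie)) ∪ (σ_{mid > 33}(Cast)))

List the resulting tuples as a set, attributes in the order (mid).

Selection mid ≥ 4: {(Fay, 13, Helix), (Fay, 33, Orion), (Ivy, 21, Zephyr), (Kim, 17, Beta), (Kim, 35, Zephyr), (Ola, 17, Beta), (Sam, 27, Atlas)}
Selection mid > 33: {(Gus, 37, Nova), (Kim, 35, Zephyr), (Ola, 38, Beta)}
Union: {(Fay, 13, Helix), (Fay, 33, Orion), (Ivy, 21, Zephyr), (Kim, 17, Beta), (Kim, 35, Zephyr), (Ola, 17, Beta), (Sam, 27, Atlas)} with {(Gus, 37, Nova), (Kim, 35, Zephyr), (Ola, 38, Beta)} → {(Fay, 13, Helix), (Fay, 33, Orion), (Gus, 37, Nova), (Ivy, 21, Zephyr), (Kim, 17, Beta), (Kim, 35, Zephyr), (Ola, 17, Beta), (Ola, 38, Beta), (Sam, 27, Atlas)}
Keep only column(s) mid (1 duplicate(s) eliminated): {13, 17, 21, 27, 33, 35, 37, 38}

{13, 17, 21, 27, 33, 35, 37, 38}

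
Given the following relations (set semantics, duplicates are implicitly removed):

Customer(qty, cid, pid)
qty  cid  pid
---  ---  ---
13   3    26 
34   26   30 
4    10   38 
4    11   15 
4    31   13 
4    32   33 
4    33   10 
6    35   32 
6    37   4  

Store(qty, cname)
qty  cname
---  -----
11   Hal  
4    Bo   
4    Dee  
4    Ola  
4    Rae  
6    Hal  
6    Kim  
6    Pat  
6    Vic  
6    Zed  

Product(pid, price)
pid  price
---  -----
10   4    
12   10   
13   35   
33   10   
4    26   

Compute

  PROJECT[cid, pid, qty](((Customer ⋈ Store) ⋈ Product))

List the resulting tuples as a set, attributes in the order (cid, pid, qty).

{(31, 13, 4), (32, 33, 4), (33, 10, 4), (37, 4, 6)}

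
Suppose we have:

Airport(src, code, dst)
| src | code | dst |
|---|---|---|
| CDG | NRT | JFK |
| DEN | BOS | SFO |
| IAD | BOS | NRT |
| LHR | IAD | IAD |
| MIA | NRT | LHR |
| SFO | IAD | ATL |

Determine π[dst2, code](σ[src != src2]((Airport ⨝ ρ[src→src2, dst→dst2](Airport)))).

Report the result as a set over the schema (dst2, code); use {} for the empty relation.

{(ATL, IAD), (IAD, IAD), (JFK, NRT), (LHR, NRT), (NRT, BOS), (SFO, BOS)}

ρ[src→src2, dst→dst2]: schema becomes (src2, code, dst2); tuples unchanged.
Natural join on code: {(CDG, NRT, JFK, CDG, JFK), (CDG, NRT, JFK, MIA, LHR), (DEN, BOS, SFO, DEN, SFO), (DEN, BOS, SFO, IAD, NRT), (IAD, BOS, NRT, DEN, SFO), (IAD, BOS, NRT, IAD, NRT), (LHR, IAD, IAD, LHR, IAD), (LHR, IAD, IAD, SFO, ATL), (MIA, NRT, LHR, CDG, JFK), (MIA, NRT, LHR, MIA, LHR), (SFO, IAD, ATL, LHR, IAD), (SFO, IAD, ATL, SFO, ATL)}
Apply σ_{src != src2}; surviving tuples: {(CDG, NRT, JFK, MIA, LHR), (DEN, BOS, SFO, IAD, NRT), (IAD, BOS, NRT, DEN, SFO), (LHR, IAD, IAD, SFO, ATL), (MIA, NRT, LHR, CDG, JFK), (SFO, IAD, ATL, LHR, IAD)}
Projecting to dst2, code: {(ATL, IAD), (IAD, IAD), (JFK, NRT), (LHR, NRT), (NRT, BOS), (SFO, BOS)}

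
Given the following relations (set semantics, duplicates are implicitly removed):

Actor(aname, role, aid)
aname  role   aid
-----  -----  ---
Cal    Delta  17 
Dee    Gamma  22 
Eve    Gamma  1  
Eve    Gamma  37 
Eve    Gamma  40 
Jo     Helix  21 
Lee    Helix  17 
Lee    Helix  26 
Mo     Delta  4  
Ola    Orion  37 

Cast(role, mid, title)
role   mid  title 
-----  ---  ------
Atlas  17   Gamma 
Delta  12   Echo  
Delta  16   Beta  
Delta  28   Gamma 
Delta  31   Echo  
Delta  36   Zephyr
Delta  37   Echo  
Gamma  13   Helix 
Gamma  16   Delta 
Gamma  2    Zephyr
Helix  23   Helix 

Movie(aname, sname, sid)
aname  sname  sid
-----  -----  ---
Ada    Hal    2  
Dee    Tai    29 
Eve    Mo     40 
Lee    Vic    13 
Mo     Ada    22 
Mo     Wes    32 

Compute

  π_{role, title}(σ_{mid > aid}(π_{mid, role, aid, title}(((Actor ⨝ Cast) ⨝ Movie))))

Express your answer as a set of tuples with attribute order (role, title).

{(Delta, Beta), (Delta, Echo), (Delta, Gamma), (Delta, Zephyr), (Gamma, Delta), (Gamma, Helix), (Gamma, Zephyr), (Helix, Helix)}

Joining Actor and Cast on role yields {(Cal, Delta, 17, 12, Echo), (Cal, Delta, 17, 16, Beta), (Cal, Delta, 17, 28, Gamma), (Cal, Delta, 17, 31, Echo), (Cal, Delta, 17, 36, Zephyr), (Cal, Delta, 17, 37, Echo), (Dee, Gamma, 22, 13, Helix), (Dee, Gamma, 22, 16, Delta), (Dee, Gamma, 22, 2, Zephyr), (Eve, Gamma, 1, 13, Helix), (Eve, Gamma, 1, 16, Delta), (Eve, Gamma, 1, 2, Zephyr), (Eve, Gamma, 37, 13, Helix), (Eve, Gamma, 37, 16, Delta), (Eve, Gamma, 37, 2, Zephyr), (Eve, Gamma, 40, 13, Helix), (Eve, Gamma, 40, 16, Delta), (Eve, Gamma, 40, 2, Zephyr), (Jo, Helix, 21, 23, Helix), (Lee, Helix, 17, 23, Helix), (Lee, Helix, 26, 23, Helix), (Mo, Delta, 4, 12, Echo), (Mo, Delta, 4, 16, Beta), (Mo, Delta, 4, 28, Gamma), (Mo, Delta, 4, 31, Echo), (Mo, Delta, 4, 36, Zephyr), (Mo, Delta, 4, 37, Echo)}.
Joining (Actor ⨝ Cast) and Movie on aname yields {(Dee, Gamma, 22, 13, Helix, Tai, 29), (Dee, Gamma, 22, 16, Delta, Tai, 29), (Dee, Gamma, 22, 2, Zephyr, Tai, 29), (Eve, Gamma, 1, 13, Helix, Mo, 40), (Eve, Gamma, 1, 16, Delta, Mo, 40), (Eve, Gamma, 1, 2, Zephyr, Mo, 40), (Eve, Gamma, 37, 13, Helix, Mo, 40), (Eve, Gamma, 37, 16, Delta, Mo, 40), (Eve, Gamma, 37, 2, Zephyr, Mo, 40), (Eve, Gamma, 40, 13, Helix, Mo, 40), (Eve, Gamma, 40, 16, Delta, Mo, 40), (Eve, Gamma, 40, 2, Zephyr, Mo, 40), (Lee, Helix, 17, 23, Helix, Vic, 13), (Lee, Helix, 26, 23, Helix, Vic, 13), (Mo, Delta, 4, 12, Echo, Ada, 22), (Mo, Delta, 4, 12, Echo, Wes, 32), (Mo, Delta, 4, 16, Beta, Ada, 22), (Mo, Delta, 4, 16, Beta, Wes, 32), (Mo, Delta, 4, 28, Gamma, Ada, 22), (Mo, Delta, 4, 28, Gamma, Wes, 32), (Mo, Delta, 4, 31, Echo, Ada, 22), (Mo, Delta, 4, 31, Echo, Wes, 32), (Mo, Delta, 4, 36, Zephyr, Ada, 22), (Mo, Delta, 4, 36, Zephyr, Wes, 32), (Mo, Delta, 4, 37, Echo, Ada, 22), (Mo, Delta, 4, 37, Echo, Wes, 32)}.
Keep only column(s) mid, role, aid, title (6 duplicate(s) eliminated): {(12, Delta, 4, Echo), (13, Gamma, 1, Helix), (13, Gamma, 22, Helix), (13, Gamma, 37, Helix), (13, Gamma, 40, Helix), (16, Delta, 4, Beta), (16, Gamma, 1, Delta), (16, Gamma, 22, Delta), (16, Gamma, 37, Delta), (16, Gamma, 40, Delta), (2, Gamma, 1, Zephyr), (2, Gamma, 22, Zephyr), (2, Gamma, 37, Zephyr), (2, Gamma, 40, Zephyr), (23, Helix, 17, Helix), (23, Helix, 26, Helix), (28, Delta, 4, Gamma), (31, Delta, 4, Echo), (36, Delta, 4, Zephyr), (37, Delta, 4, Echo)}
σ[mid > aid]: keep tuples satisfying mid > aid → {(12, Delta, 4, Echo), (13, Gamma, 1, Helix), (16, Delta, 4, Beta), (16, Gamma, 1, Delta), (2, Gamma, 1, Zephyr), (23, Helix, 17, Helix), (28, Delta, 4, Gamma), (31, Delta, 4, Echo), (36, Delta, 4, Zephyr), (37, Delta, 4, Echo)}
Keep only column(s) role, title (2 duplicate(s) eliminated): {(Delta, Beta), (Delta, Echo), (Delta, Gamma), (Delta, Zephyr), (Gamma, Delta), (Gamma, Helix), (Gamma, Zephyr), (Helix, Helix)}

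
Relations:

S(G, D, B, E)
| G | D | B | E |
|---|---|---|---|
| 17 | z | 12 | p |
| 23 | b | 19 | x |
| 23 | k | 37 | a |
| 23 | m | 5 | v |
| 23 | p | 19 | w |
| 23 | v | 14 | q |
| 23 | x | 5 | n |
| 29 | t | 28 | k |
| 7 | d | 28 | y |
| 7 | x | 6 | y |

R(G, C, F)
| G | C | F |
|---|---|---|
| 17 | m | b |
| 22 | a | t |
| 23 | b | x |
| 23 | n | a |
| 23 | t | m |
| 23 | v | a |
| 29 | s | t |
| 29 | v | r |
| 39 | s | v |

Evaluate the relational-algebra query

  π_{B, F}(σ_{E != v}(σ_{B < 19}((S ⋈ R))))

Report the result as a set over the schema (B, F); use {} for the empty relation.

S ⋈ R (natural join on G): {(17, z, 12, p, m, b), (23, b, 19, x, b, x), (23, b, 19, x, n, a), (23, b, 19, x, t, m), (23, b, 19, x, v, a), (23, k, 37, a, b, x), (23, k, 37, a, n, a), (23, k, 37, a, t, m), (23, k, 37, a, v, a), (23, m, 5, v, b, x), (23, m, 5, v, n, a), (23, m, 5, v, t, m), (23, m, 5, v, v, a), (23, p, 19, w, b, x), (23, p, 19, w, n, a), (23, p, 19, w, t, m), (23, p, 19, w, v, a), (23, v, 14, q, b, x), (23, v, 14, q, n, a), (23, v, 14, q, t, m), (23, v, 14, q, v, a), (23, x, 5, n, b, x), (23, x, 5, n, n, a), (23, x, 5, n, t, m), (23, x, 5, n, v, a), (29, t, 28, k, s, t), (29, t, 28, k, v, r)}
Apply σ_{B < 19}; surviving tuples: {(17, z, 12, p, m, b), (23, m, 5, v, b, x), (23, m, 5, v, n, a), (23, m, 5, v, t, m), (23, m, 5, v, v, a), (23, v, 14, q, b, x), (23, v, 14, q, n, a), (23, v, 14, q, t, m), (23, v, 14, q, v, a), (23, x, 5, n, b, x), (23, x, 5, n, n, a), (23, x, 5, n, t, m), (23, x, 5, n, v, a)}
Apply σ_{E != v}; surviving tuples: {(17, z, 12, p, m, b), (23, v, 14, q, b, x), (23, v, 14, q, n, a), (23, v, 14, q, t, m), (23, v, 14, q, v, a), (23, x, 5, n, b, x), (23, x, 5, n, n, a), (23, x, 5, n, t, m), (23, x, 5, n, v, a)}
Projecting to B, F (2 duplicate(s) eliminated): {(12, b), (14, a), (14, m), (14, x), (5, a), (5, m), (5, x)}

{(12, b), (14, a), (14, m), (14, x), (5, a), (5, m), (5, x)}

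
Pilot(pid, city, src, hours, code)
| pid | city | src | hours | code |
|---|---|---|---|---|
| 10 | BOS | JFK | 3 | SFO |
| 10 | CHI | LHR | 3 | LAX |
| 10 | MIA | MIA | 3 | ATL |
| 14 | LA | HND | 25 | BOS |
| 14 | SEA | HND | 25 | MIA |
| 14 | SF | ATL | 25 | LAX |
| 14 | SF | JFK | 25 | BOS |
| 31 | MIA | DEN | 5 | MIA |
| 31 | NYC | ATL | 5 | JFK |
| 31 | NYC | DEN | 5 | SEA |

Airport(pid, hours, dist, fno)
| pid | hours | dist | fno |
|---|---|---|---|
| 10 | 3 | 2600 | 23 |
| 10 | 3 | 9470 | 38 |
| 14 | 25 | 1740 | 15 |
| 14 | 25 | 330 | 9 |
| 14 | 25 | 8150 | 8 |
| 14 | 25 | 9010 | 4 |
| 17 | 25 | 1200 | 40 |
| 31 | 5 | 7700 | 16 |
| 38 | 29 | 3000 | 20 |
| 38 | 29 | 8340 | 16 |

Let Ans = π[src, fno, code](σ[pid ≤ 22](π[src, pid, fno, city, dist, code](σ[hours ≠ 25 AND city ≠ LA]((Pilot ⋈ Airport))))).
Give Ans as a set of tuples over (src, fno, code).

Joining Pilot and Airport on pid, hours yields {(10, BOS, JFK, 3, SFO, 2600, 23), (10, BOS, JFK, 3, SFO, 9470, 38), (10, CHI, LHR, 3, LAX, 2600, 23), (10, CHI, LHR, 3, LAX, 9470, 38), (10, MIA, MIA, 3, ATL, 2600, 23), (10, MIA, MIA, 3, ATL, 9470, 38), (14, LA, HND, 25, BOS, 1740, 15), (14, LA, HND, 25, BOS, 330, 9), (14, LA, HND, 25, BOS, 8150, 8), (14, LA, HND, 25, BOS, 9010, 4), (14, SEA, HND, 25, MIA, 1740, 15), (14, SEA, HND, 25, MIA, 330, 9), (14, SEA, HND, 25, MIA, 8150, 8), (14, SEA, HND, 25, MIA, 9010, 4), (14, SF, ATL, 25, LAX, 1740, 15), (14, SF, ATL, 25, LAX, 330, 9), (14, SF, ATL, 25, LAX, 8150, 8), (14, SF, ATL, 25, LAX, 9010, 4), (14, SF, JFK, 25, BOS, 1740, 15), (14, SF, JFK, 25, BOS, 330, 9), (14, SF, JFK, 25, BOS, 8150, 8), (14, SF, JFK, 25, BOS, 9010, 4), (31, MIA, DEN, 5, MIA, 7700, 16), (31, NYC, ATL, 5, JFK, 7700, 16), (31, NYC, DEN, 5, SEA, 7700, 16)}.
Filtering on hours ≠ 25 AND city ≠ LA leaves {(10, BOS, JFK, 3, SFO, 2600, 23), (10, BOS, JFK, 3, SFO, 9470, 38), (10, CHI, LHR, 3, LAX, 2600, 23), (10, CHI, LHR, 3, LAX, 9470, 38), (10, MIA, MIA, 3, ATL, 2600, 23), (10, MIA, MIA, 3, ATL, 9470, 38), (31, MIA, DEN, 5, MIA, 7700, 16), (31, NYC, ATL, 5, JFK, 7700, 16), (31, NYC, DEN, 5, SEA, 7700, 16)}.
π[src, pid, fno, city, dist, code]: project onto (src, pid, fno, city, dist, code) → {(ATL, 31, 16, NYC, 7700, JFK), (DEN, 31, 16, MIA, 7700, MIA), (DEN, 31, 16, NYC, 7700, SEA), (JFK, 10, 23, BOS, 2600, SFO), (JFK, 10, 38, BOS, 9470, SFO), (LHR, 10, 23, CHI, 2600, LAX), (LHR, 10, 38, CHI, 9470, LAX), (MIA, 10, 23, MIA, 2600, ATL), (MIA, 10, 38, MIA, 9470, ATL)}
Filtering on pid ≤ 22 leaves {(JFK, 10, 23, BOS, 2600, SFO), (JFK, 10, 38, BOS, 9470, SFO), (LHR, 10, 23, CHI, 2600, LAX), (LHR, 10, 38, CHI, 9470, LAX), (MIA, 10, 23, MIA, 2600, ATL), (MIA, 10, 38, MIA, 9470, ATL)}.
π[src, fno, code]: project onto (src, fno, code) → {(JFK, 23, SFO), (JFK, 38, SFO), (LHR, 23, LAX), (LHR, 38, LAX), (MIA, 23, ATL), (MIA, 38, ATL)}

{(JFK, 23, SFO), (JFK, 38, SFO), (LHR, 23, LAX), (LHR, 38, LAX), (MIA, 23, ATL), (MIA, 38, ATL)}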